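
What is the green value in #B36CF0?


Color: #B36CF0
R = B3 = 179
G = 6C = 108
B = F0 = 240
Green = 108


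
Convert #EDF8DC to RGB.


ED → 237 (R)
F8 → 248 (G)
DC → 220 (B)
= RGB(237, 248, 220)


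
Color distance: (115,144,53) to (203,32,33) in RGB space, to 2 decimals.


d = √[(R₁-R₂)² + (G₁-G₂)² + (B₁-B₂)²]
d = √[(115-203)² + (144-32)² + (53-33)²]
d = √[7744 + 12544 + 400]
d = √20688
d ≈ 143.83


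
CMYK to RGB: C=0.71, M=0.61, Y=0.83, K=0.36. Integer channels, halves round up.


R = 255 × (1-C) × (1-K) = 255 × 0.29 × 0.64 = 47.328 → 47
G = 255 × (1-M) × (1-K) = 255 × 0.39 × 0.64 = 63.648 → 64
B = 255 × (1-Y) × (1-K) = 255 × 0.17 × 0.64 = 27.744 → 28
= RGB(47, 64, 28)


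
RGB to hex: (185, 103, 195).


R = 185 → B9 (hex)
G = 103 → 67 (hex)
B = 195 → C3 (hex)
Hex = #B967C3


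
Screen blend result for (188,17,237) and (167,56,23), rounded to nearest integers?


Screen: C = 255 - (255-A)×(255-B)/255, rounded to nearest integer
R: 255 - (255-188)×(255-167)/255 = 255 - 5896/255 ≈ 255 - 23.122 = 231.878 → 232
G: 255 - (255-17)×(255-56)/255 = 255 - 47362/255 ≈ 255 - 185.733 = 69.267 → 69
B: 255 - (255-237)×(255-23)/255 = 255 - 4176/255 ≈ 255 - 16.376 = 238.624 → 239
= RGB(232, 69, 239)


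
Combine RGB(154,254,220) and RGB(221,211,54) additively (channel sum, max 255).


Additive: each channel = min(255, C₁+C₂)
R: 154+221 = 375 → 255
G: 254+211 = 465 → 255
B: 220+54 = 274 → 255
= RGB(255, 255, 255)


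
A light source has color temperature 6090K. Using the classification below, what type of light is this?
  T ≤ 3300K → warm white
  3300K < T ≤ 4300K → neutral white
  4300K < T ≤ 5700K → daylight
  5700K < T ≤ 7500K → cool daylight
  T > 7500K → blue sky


Temperature: 6090K
5700K < 6090K ≤ 7500K → cool daylight
Classification: cool daylight


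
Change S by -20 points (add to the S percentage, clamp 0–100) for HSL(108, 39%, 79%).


Original S = 39%
Adjustment = -20 percentage points
New S = 39 + (-20) = 19
Clamp to [0, 100] → 19
= HSL(108°, 19%, 79%)


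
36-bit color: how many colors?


Colors = 2^bits = 2^36
= 68,719,476,736 colors


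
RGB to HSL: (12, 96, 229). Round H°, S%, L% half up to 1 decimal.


Normalize: R'=12/255≈0.0471, G'=96/255≈0.3765, B'=229/255≈0.8980
Max=229/255, Min=12/255, Δ=Max-Min=217/255
L = (Max+Min)/2 = (229+12)/510 = 241/510 = 0.47254… → L = 47.3%
L ≤ 0.5 → S = Δ/(Max+Min) = 217/(229+12) = 217/241 = 0.90041… → S = 90.0%
(the 1/255 factors cancel in S and H, so raw channel differences can be used)
Max is B' → H = 60 × ((R-G)/Δ + 4) = 60 × ((12-96)/217 + 4)
  -84/217 + 4 = -0.3870… + 4 = 3.6129…
  H = 60 × 3.6129… = 216.774…° → H = 216.8°
= HSL(216.8°, 90.0%, 47.3%)


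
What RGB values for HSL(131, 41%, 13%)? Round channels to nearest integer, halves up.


H=131°, S=0.41, L=0.13
C = (1-|2L-1|)×S = (1-|-0.74|)×0.41 = 0.1066
H' = H/60 = 131/60 ≈ 2.1833; X = C×(1-|H' mod 2 - 1|) ≈ 0.0195
m = L - C/2 = 0.13 - 0.0533 = 0.0767
Sector ⌊H'⌋ = 2 → (R',G',B') = (0.0, 0.1066, ≈0.0195)
RGB = ((R'+m)×255, (G'+m)×255, (B'+m)×255) = (19.5585, 46.7415, 24.54205)
Round half up → RGB(20, 47, 25)


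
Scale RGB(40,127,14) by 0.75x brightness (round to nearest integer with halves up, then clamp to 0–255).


Multiply each channel by 0.75, round half up, clamp to [0, 255]
R: 40×0.75 = 30
G: 127×0.75 = 95.25 → round → 95
B: 14×0.75 = 10.5 → round → 11
= RGB(30, 95, 11)


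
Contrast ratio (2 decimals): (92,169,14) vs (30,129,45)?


Linearize each sRGB channel c=v/255: c/12.92 if c ≤ 0.04045 else ((c+0.055)/1.055)^2.4
L = 0.2126×R_lin + 0.7152×G_lin + 0.0722×B_lin
Color 1 (92,169,14):
  R=92: 92/255≈0.3608 > 0.04045 → ((0.3608+0.055)/1.055)^2.4 ≈ 0.10702
  G=169: 169/255≈0.6627 > 0.04045 → ((0.6627+0.055)/1.055)^2.4 ≈ 0.39676
  B=14: 14/255≈0.0549 > 0.04045 → ((0.0549+0.055)/1.055)^2.4 ≈ 0.00439
  L1 = 0.2126×0.10702 + 0.7152×0.39676 + 0.0722×0.00439 ≈ 0.30683
Color 2 (30,129,45):
  R=30: 30/255≈0.1176 > 0.04045 → ((0.1176+0.055)/1.055)^2.4 ≈ 0.01298
  G=129: 129/255≈0.5059 > 0.04045 → ((0.5059+0.055)/1.055)^2.4 ≈ 0.21953
  B=45: 45/255≈0.1765 > 0.04045 → ((0.1765+0.055)/1.055)^2.4 ≈ 0.02624
  L2 = 0.2126×0.01298 + 0.7152×0.21953 + 0.0722×0.02624 ≈ 0.16166
Lighter = 0.30683, Darker = 0.16166
Ratio = (L_lighter + 0.05) / (L_darker + 0.05)
Ratio = (0.30683 + 0.05) / (0.16166 + 0.05) = 0.35683 / 0.21166 ≈ 1.6859
Ratio ≈ 1.69:1


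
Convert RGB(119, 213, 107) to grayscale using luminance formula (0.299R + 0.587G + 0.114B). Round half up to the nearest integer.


Gray = 0.299×R + 0.587×G + 0.114×B
Gray = 0.299×119 + 0.587×213 + 0.114×107
Gray = 35.581 + 125.031 + 12.198
Gray = 172.810 → round half up → 173
Gray = 173


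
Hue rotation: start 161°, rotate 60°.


New hue = (H + rotation) mod 360
New hue = (161 + 60) mod 360
= 221 mod 360
= 221°


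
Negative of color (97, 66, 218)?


Invert: (255-R, 255-G, 255-B)
R: 255-97 = 158
G: 255-66 = 189
B: 255-218 = 37
= RGB(158, 189, 37)


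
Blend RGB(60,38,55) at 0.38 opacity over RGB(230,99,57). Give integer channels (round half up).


C = α×F + (1-α)×B, with 1-α = 0.62
R: 0.38×60 + 0.62×230 = 22.80 + 142.60 = 165.40 → 165
G: 0.38×38 + 0.62×99 = 14.44 + 61.38 = 75.82 → 76
B: 0.38×55 + 0.62×57 = 20.90 + 35.34 = 56.24 → 56
= RGB(165, 76, 56)


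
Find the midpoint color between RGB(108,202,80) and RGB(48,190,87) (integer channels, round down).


Midpoint: each channel = ⌊(C₁+C₂)/2⌋
R: ⌊(108+48)/2⌋ = 78
G: ⌊(202+190)/2⌋ = 196
B: ⌊(80+87)/2⌋ = 83
= RGB(78, 196, 83)


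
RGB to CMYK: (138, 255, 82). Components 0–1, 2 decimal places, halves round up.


R'=138/255≈0.5412, G'=255/255≈1.0000, B'=82/255≈0.3216
K = 1 - max(R',G',B') = 1 - 255/255 = 0/255 = 0 → 0.00
(1-R'-K)/(1-K) simplifies to (max-R)/max with max = 255:
C = (255-138)/255 = 117/255 = 0.45882… → 0.46
M = (255-255)/255 = 0/255 = 0 → 0.00
Y = (255-82)/255 = 173/255 = 0.67843… → 0.68
= CMYK(0.46, 0.00, 0.68, 0.00)


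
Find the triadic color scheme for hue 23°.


Triadic: equally spaced at 120° intervals
H1 = 23°
H2 = (23 + 120) mod 360 = 143°
H3 = (23 + 240) mod 360 = 263°
Triadic = 23°, 143°, 263°


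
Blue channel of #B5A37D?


Color: #B5A37D
R = B5 = 181
G = A3 = 163
B = 7D = 125
Blue = 125


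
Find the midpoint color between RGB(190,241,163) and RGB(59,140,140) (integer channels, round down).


Midpoint: each channel = ⌊(C₁+C₂)/2⌋
R: ⌊(190+59)/2⌋ = 124
G: ⌊(241+140)/2⌋ = 190
B: ⌊(163+140)/2⌋ = 151
= RGB(124, 190, 151)


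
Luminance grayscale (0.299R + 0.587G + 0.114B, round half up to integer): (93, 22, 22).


Gray = 0.299×R + 0.587×G + 0.114×B
Gray = 0.299×93 + 0.587×22 + 0.114×22
Gray = 27.807 + 12.914 + 2.508
Gray = 43.229 → round half up → 43
Gray = 43


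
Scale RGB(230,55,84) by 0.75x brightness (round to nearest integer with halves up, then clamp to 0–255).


Multiply each channel by 0.75, round half up, clamp to [0, 255]
R: 230×0.75 = 172.5 → round → 173
G: 55×0.75 = 41.25 → round → 41
B: 84×0.75 = 63
= RGB(173, 41, 63)


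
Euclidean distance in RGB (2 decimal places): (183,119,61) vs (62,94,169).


d = √[(R₁-R₂)² + (G₁-G₂)² + (B₁-B₂)²]
d = √[(183-62)² + (119-94)² + (61-169)²]
d = √[14641 + 625 + 11664]
d = √26930
d ≈ 164.10


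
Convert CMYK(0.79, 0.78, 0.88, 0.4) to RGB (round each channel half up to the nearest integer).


R = 255 × (1-C) × (1-K) = 255 × 0.21 × 0.60 = 32.13 → 32
G = 255 × (1-M) × (1-K) = 255 × 0.22 × 0.60 = 33.66 → 34
B = 255 × (1-Y) × (1-K) = 255 × 0.12 × 0.60 = 18.36 → 18
= RGB(32, 34, 18)


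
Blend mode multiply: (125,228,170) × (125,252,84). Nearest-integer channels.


Multiply: C = A×B/255, rounded to nearest integer
R: 125×125/255 = 15625/255 ≈ 61.275 → 61
G: 228×252/255 = 57456/255 ≈ 225.318 → 225
B: 170×84/255 = 14280/255 ≈ 56.000 → 56
= RGB(61, 225, 56)


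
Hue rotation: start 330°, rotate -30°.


New hue = (H + rotation) mod 360
New hue = (330 -30) mod 360
= 300 mod 360
= 300°


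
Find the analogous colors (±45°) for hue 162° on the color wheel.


Base hue: 162°
Left analog: (162 - 45) mod 360 = 117°
Right analog: (162 + 45) mod 360 = 207°
Analogous hues = 117° and 207°


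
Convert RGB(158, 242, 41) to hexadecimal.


R = 158 → 9E (hex)
G = 242 → F2 (hex)
B = 41 → 29 (hex)
Hex = #9EF229


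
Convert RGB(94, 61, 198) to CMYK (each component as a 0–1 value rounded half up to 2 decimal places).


R'=94/255≈0.3686, G'=61/255≈0.2392, B'=198/255≈0.7765
K = 1 - max(R',G',B') = 1 - 198/255 = 57/255 = 0.22352… → 0.22
(1-R'-K)/(1-K) simplifies to (max-R)/max with max = 198:
C = (198-94)/198 = 104/198 = 0.52525… → 0.53
M = (198-61)/198 = 137/198 = 0.69191… → 0.69
Y = (198-198)/198 = 0/198 = 0 → 0.00
= CMYK(0.53, 0.69, 0.00, 0.22)


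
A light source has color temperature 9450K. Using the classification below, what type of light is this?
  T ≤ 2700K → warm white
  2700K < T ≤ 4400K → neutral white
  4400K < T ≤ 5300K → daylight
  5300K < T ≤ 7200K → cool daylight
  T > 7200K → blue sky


Temperature: 9450K
9450K > 7200K → blue sky
Classification: blue sky


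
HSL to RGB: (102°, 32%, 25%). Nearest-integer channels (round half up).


H=102°, S=0.32, L=0.25
C = (1-|2L-1|)×S = (1-|-0.50|)×0.32 = 0.16
H' = H/60 = 102/60 ≈ 1.7000; X = C×(1-|H' mod 2 - 1|) = 0.048
m = L - C/2 = 0.25 - 0.08 = 0.17
Sector ⌊H'⌋ = 1 → (R',G',B') = (0.048, 0.16, 0.0)
RGB = ((R'+m)×255, (G'+m)×255, (B'+m)×255) = (55.59, 84.15, 43.35)
Round half up → RGB(56, 84, 43)


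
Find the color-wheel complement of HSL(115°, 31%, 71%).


Complement = opposite side of color wheel = hue + 180°
H' = (115 + 180) mod 360 = 295°
S and L unchanged.
= HSL(295°, 31%, 71%)


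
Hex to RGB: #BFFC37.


BF → 191 (R)
FC → 252 (G)
37 → 55 (B)
= RGB(191, 252, 55)


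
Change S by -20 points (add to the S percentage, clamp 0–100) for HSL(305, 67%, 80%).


Original S = 67%
Adjustment = -20 percentage points
New S = 67 + (-20) = 47
Clamp to [0, 100] → 47
= HSL(305°, 47%, 80%)


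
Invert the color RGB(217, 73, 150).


Invert: (255-R, 255-G, 255-B)
R: 255-217 = 38
G: 255-73 = 182
B: 255-150 = 105
= RGB(38, 182, 105)


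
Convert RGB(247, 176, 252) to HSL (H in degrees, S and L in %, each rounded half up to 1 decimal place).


Normalize: R'=247/255≈0.9686, G'=176/255≈0.6902, B'=252/255≈0.9882
Max=252/255, Min=176/255, Δ=Max-Min=76/255
L = (Max+Min)/2 = (252+176)/510 = 428/510 = 0.83921… → L = 83.9%
L > 0.5 → S = Δ/(2-Max-Min) = 76/(510-252-176) = 76/82 = 0.92682… → S = 92.7%
(the 1/255 factors cancel in S and H, so raw channel differences can be used)
Max is B' → H = 60 × ((R-G)/Δ + 4) = 60 × ((247-176)/76 + 4)
  71/76 + 4 = 0.9342… + 4 = 4.9342…
  H = 60 × 4.9342… = 296.052…° → H = 296.1°
= HSL(296.1°, 92.7%, 83.9%)


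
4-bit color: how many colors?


Colors = 2^bits = 2^4
= 16 colors


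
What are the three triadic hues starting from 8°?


Triadic: equally spaced at 120° intervals
H1 = 8°
H2 = (8 + 120) mod 360 = 128°
H3 = (8 + 240) mod 360 = 248°
Triadic = 8°, 128°, 248°


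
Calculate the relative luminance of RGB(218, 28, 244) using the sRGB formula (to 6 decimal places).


Linearize each channel (sRGB transfer function): c = v/255; c_lin = c/12.92 if c ≤ 0.04045, else ((c+0.055)/1.055)^2.4
  R: 218/255 ≈ 0.854902 > 0.04045 → ((0.854902+0.055)/1.055)^2.4 ≈ 0.701102
  G: 28/255 ≈ 0.109804 > 0.04045 → ((0.109804+0.055)/1.055)^2.4 ≈ 0.011612
  B: 244/255 ≈ 0.956863 > 0.04045 → ((0.956863+0.055)/1.055)^2.4 ≈ 0.904661
R_lin = 0.701102, G_lin = 0.011612, B_lin = 0.904661
L = 0.2126×R + 0.7152×G + 0.0722×B
L = 0.2126×0.701102 + 0.7152×0.011612 + 0.0722×0.904661
L ≈ 0.222676


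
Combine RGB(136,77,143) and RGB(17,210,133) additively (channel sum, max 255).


Additive: each channel = min(255, C₁+C₂)
R: 136+17 = 153 → 153
G: 77+210 = 287 → 255
B: 143+133 = 276 → 255
= RGB(153, 255, 255)


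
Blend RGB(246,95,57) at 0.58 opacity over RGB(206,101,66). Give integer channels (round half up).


C = α×F + (1-α)×B, with 1-α = 0.42
R: 0.58×246 + 0.42×206 = 142.68 + 86.52 = 229.20 → 229
G: 0.58×95 + 0.42×101 = 55.10 + 42.42 = 97.52 → 98
B: 0.58×57 + 0.42×66 = 33.06 + 27.72 = 60.78 → 61
= RGB(229, 98, 61)


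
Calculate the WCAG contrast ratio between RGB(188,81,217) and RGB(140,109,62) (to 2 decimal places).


Linearize each sRGB channel c=v/255: c/12.92 if c ≤ 0.04045 else ((c+0.055)/1.055)^2.4
L = 0.2126×R_lin + 0.7152×G_lin + 0.0722×B_lin
Color 1 (188,81,217):
  R=188: 188/255≈0.7373 > 0.04045 → ((0.7373+0.055)/1.055)^2.4 ≈ 0.50289
  G=81: 81/255≈0.3176 > 0.04045 → ((0.3176+0.055)/1.055)^2.4 ≈ 0.08228
  B=217: 217/255≈0.8510 > 0.04045 → ((0.8510+0.055)/1.055)^2.4 ≈ 0.69387
  L1 = 0.2126×0.50289 + 0.7152×0.08228 + 0.0722×0.69387 ≈ 0.21586
Color 2 (140,109,62):
  R=140: 140/255≈0.5490 > 0.04045 → ((0.5490+0.055)/1.055)^2.4 ≈ 0.26225
  G=109: 109/255≈0.4275 > 0.04045 → ((0.4275+0.055)/1.055)^2.4 ≈ 0.15293
  B=62: 62/255≈0.2431 > 0.04045 → ((0.2431+0.055)/1.055)^2.4 ≈ 0.04817
  L2 = 0.2126×0.26225 + 0.7152×0.15293 + 0.0722×0.04817 ≈ 0.16861
Lighter = 0.21586, Darker = 0.16861
Ratio = (L_lighter + 0.05) / (L_darker + 0.05)
Ratio = (0.21586 + 0.05) / (0.16861 + 0.05) = 0.26586 / 0.21861 ≈ 1.2162
Ratio ≈ 1.22:1


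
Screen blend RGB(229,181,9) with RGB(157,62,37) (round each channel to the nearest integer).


Screen: C = 255 - (255-A)×(255-B)/255, rounded to nearest integer
R: 255 - (255-229)×(255-157)/255 = 255 - 2548/255 ≈ 255 - 9.992 = 245.008 → 245
G: 255 - (255-181)×(255-62)/255 = 255 - 14282/255 ≈ 255 - 56.008 = 198.992 → 199
B: 255 - (255-9)×(255-37)/255 = 255 - 53628/255 ≈ 255 - 210.306 = 44.694 → 45
= RGB(245, 199, 45)


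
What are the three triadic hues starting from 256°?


Triadic: equally spaced at 120° intervals
H1 = 256°
H2 = (256 + 120) mod 360 = 16°
H3 = (256 + 240) mod 360 = 136°
Triadic = 256°, 16°, 136°


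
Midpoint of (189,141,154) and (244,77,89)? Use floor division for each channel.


Midpoint: each channel = ⌊(C₁+C₂)/2⌋
R: ⌊(189+244)/2⌋ = 216
G: ⌊(141+77)/2⌋ = 109
B: ⌊(154+89)/2⌋ = 121
= RGB(216, 109, 121)


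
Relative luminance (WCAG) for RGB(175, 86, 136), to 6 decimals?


Linearize each channel (sRGB transfer function): c = v/255; c_lin = c/12.92 if c ≤ 0.04045, else ((c+0.055)/1.055)^2.4
  R: 175/255 ≈ 0.686275 > 0.04045 → ((0.686275+0.055)/1.055)^2.4 ≈ 0.428690
  G: 86/255 ≈ 0.337255 > 0.04045 → ((0.337255+0.055)/1.055)^2.4 ≈ 0.093059
  B: 136/255 ≈ 0.533333 > 0.04045 → ((0.533333+0.055)/1.055)^2.4 ≈ 0.246201
R_lin = 0.428690, G_lin = 0.093059, B_lin = 0.246201
L = 0.2126×R + 0.7152×G + 0.0722×B
L = 0.2126×0.428690 + 0.7152×0.093059 + 0.0722×0.246201
L ≈ 0.175471


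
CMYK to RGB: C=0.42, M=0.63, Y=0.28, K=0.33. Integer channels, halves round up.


R = 255 × (1-C) × (1-K) = 255 × 0.58 × 0.67 = 99.093 → 99
G = 255 × (1-M) × (1-K) = 255 × 0.37 × 0.67 = 63.2145 → 63
B = 255 × (1-Y) × (1-K) = 255 × 0.72 × 0.67 = 123.012 → 123
= RGB(99, 63, 123)


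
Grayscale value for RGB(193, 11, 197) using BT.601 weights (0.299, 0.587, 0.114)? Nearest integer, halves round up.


Gray = 0.299×R + 0.587×G + 0.114×B
Gray = 0.299×193 + 0.587×11 + 0.114×197
Gray = 57.707 + 6.457 + 22.458
Gray = 86.622 → round half up → 87
Gray = 87


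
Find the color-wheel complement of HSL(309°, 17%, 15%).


Complement = opposite side of color wheel = hue + 180°
H' = (309 + 180) mod 360 = 129°
S and L unchanged.
= HSL(129°, 17%, 15%)


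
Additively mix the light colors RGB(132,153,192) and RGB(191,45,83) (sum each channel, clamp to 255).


Additive: each channel = min(255, C₁+C₂)
R: 132+191 = 323 → 255
G: 153+45 = 198 → 198
B: 192+83 = 275 → 255
= RGB(255, 198, 255)


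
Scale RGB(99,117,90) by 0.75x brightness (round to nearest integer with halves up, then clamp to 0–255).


Multiply each channel by 0.75, round half up, clamp to [0, 255]
R: 99×0.75 = 74.25 → round → 74
G: 117×0.75 = 87.75 → round → 88
B: 90×0.75 = 67.5 → round → 68
= RGB(74, 88, 68)


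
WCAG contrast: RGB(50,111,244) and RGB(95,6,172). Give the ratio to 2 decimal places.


Linearize each sRGB channel c=v/255: c/12.92 if c ≤ 0.04045 else ((c+0.055)/1.055)^2.4
L = 0.2126×R_lin + 0.7152×G_lin + 0.0722×B_lin
Color 1 (50,111,244):
  R=50: 50/255≈0.1961 > 0.04045 → ((0.1961+0.055)/1.055)^2.4 ≈ 0.03190
  G=111: 111/255≈0.4353 > 0.04045 → ((0.4353+0.055)/1.055)^2.4 ≈ 0.15896
  B=244: 244/255≈0.9569 > 0.04045 → ((0.9569+0.055)/1.055)^2.4 ≈ 0.90466
  L1 = 0.2126×0.03190 + 0.7152×0.15896 + 0.0722×0.90466 ≈ 0.18579
Color 2 (95,6,172):
  R=95: 95/255≈0.3725 > 0.04045 → ((0.3725+0.055)/1.055)^2.4 ≈ 0.11444
  G=6: 6/255≈0.0235 ≤ 0.04045 → 0.0235/12.92 ≈ 0.00182
  B=172: 172/255≈0.6745 > 0.04045 → ((0.6745+0.055)/1.055)^2.4 ≈ 0.41254
  L2 = 0.2126×0.11444 + 0.7152×0.00182 + 0.0722×0.41254 ≈ 0.05542
Lighter = 0.18579, Darker = 0.05542
Ratio = (L_lighter + 0.05) / (L_darker + 0.05)
Ratio = (0.18579 + 0.05) / (0.05542 + 0.05) = 0.23579 / 0.10542 ≈ 2.2367
Ratio ≈ 2.24:1


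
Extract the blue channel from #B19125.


Color: #B19125
R = B1 = 177
G = 91 = 145
B = 25 = 37
Blue = 37


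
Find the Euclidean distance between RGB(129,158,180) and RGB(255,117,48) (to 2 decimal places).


d = √[(R₁-R₂)² + (G₁-G₂)² + (B₁-B₂)²]
d = √[(129-255)² + (158-117)² + (180-48)²]
d = √[15876 + 1681 + 17424]
d = √34981
d ≈ 187.03


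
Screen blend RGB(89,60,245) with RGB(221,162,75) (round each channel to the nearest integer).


Screen: C = 255 - (255-A)×(255-B)/255, rounded to nearest integer
R: 255 - (255-89)×(255-221)/255 = 255 - 5644/255 ≈ 255 - 22.133 = 232.867 → 233
G: 255 - (255-60)×(255-162)/255 = 255 - 18135/255 ≈ 255 - 71.118 = 183.882 → 184
B: 255 - (255-245)×(255-75)/255 = 255 - 1800/255 ≈ 255 - 7.059 = 247.941 → 248
= RGB(233, 184, 248)


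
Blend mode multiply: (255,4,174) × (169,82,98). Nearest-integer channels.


Multiply: C = A×B/255, rounded to nearest integer
R: 255×169/255 = 43095/255 ≈ 169.000 → 169
G: 4×82/255 = 328/255 ≈ 1.286 → 1
B: 174×98/255 = 17052/255 ≈ 66.871 → 67
= RGB(169, 1, 67)


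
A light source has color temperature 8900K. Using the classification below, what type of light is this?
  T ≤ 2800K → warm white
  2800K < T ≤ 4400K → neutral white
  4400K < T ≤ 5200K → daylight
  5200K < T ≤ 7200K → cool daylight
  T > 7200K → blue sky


Temperature: 8900K
8900K > 7200K → blue sky
Classification: blue sky


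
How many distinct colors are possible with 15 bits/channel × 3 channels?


Total bits = 15 bits/channel × 3 channels = 45 bits
Distinct colors = 2^45
= 35,184,372,088,832 colors


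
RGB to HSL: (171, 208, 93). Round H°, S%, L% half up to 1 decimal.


Normalize: R'=171/255≈0.6706, G'=208/255≈0.8157, B'=93/255≈0.3647
Max=208/255, Min=93/255, Δ=Max-Min=115/255
L = (Max+Min)/2 = (208+93)/510 = 301/510 = 0.59019… → L = 59.0%
L > 0.5 → S = Δ/(2-Max-Min) = 115/(510-208-93) = 115/209 = 0.55023… → S = 55.0%
(the 1/255 factors cancel in S and H, so raw channel differences can be used)
Max is G' → H = 60 × ((B-R)/Δ + 2) = 60 × ((93-171)/115 + 2)
  -78/115 + 2 = -0.6782… + 2 = 1.3217…
  H = 60 × 1.3217… = 79.304…° → H = 79.3°
= HSL(79.3°, 55.0%, 59.0%)


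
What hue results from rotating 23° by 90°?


New hue = (H + rotation) mod 360
New hue = (23 + 90) mod 360
= 113 mod 360
= 113°


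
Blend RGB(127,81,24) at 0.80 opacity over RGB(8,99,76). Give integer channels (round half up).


C = α×F + (1-α)×B, with 1-α = 0.20
R: 0.80×127 + 0.20×8 = 101.60 + 1.60 = 103.20 → 103
G: 0.80×81 + 0.20×99 = 64.80 + 19.80 = 84.60 → 85
B: 0.80×24 + 0.20×76 = 19.20 + 15.20 = 34.40 → 34
= RGB(103, 85, 34)


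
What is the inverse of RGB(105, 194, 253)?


Invert: (255-R, 255-G, 255-B)
R: 255-105 = 150
G: 255-194 = 61
B: 255-253 = 2
= RGB(150, 61, 2)


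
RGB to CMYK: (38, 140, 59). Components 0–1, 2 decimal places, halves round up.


R'=38/255≈0.1490, G'=140/255≈0.5490, B'=59/255≈0.2314
K = 1 - max(R',G',B') = 1 - 140/255 = 115/255 = 0.45098… → 0.45
(1-R'-K)/(1-K) simplifies to (max-R)/max with max = 140:
C = (140-38)/140 = 102/140 = 0.72857… → 0.73
M = (140-140)/140 = 0/140 = 0 → 0.00
Y = (140-59)/140 = 81/140 = 0.57857… → 0.58
= CMYK(0.73, 0.00, 0.58, 0.45)


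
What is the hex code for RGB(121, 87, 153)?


R = 121 → 79 (hex)
G = 87 → 57 (hex)
B = 153 → 99 (hex)
Hex = #795799


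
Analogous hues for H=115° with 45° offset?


Base hue: 115°
Left analog: (115 - 45) mod 360 = 70°
Right analog: (115 + 45) mod 360 = 160°
Analogous hues = 70° and 160°


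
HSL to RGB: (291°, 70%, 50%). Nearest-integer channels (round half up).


H=291°, S=0.70, L=0.50
C = (1-|2L-1|)×S = (1-|0.00|)×0.70 = 0.7
H' = H/60 = 291/60 ≈ 4.8500; X = C×(1-|H' mod 2 - 1|) = 0.595
m = L - C/2 = 0.50 - 0.35 = 0.15
Sector ⌊H'⌋ = 4 → (R',G',B') = (0.595, 0.0, 0.7)
RGB = ((R'+m)×255, (G'+m)×255, (B'+m)×255) = (189.975, 38.25, 216.75)
Round half up → RGB(190, 38, 217)


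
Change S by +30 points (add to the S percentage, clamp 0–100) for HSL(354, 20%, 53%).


Original S = 20%
Adjustment = +30 percentage points
New S = 20 + (30) = 50
Clamp to [0, 100] → 50
= HSL(354°, 50%, 53%)


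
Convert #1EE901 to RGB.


1E → 30 (R)
E9 → 233 (G)
01 → 1 (B)
= RGB(30, 233, 1)


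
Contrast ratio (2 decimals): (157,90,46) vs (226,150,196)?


Linearize each sRGB channel c=v/255: c/12.92 if c ≤ 0.04045 else ((c+0.055)/1.055)^2.4
L = 0.2126×R_lin + 0.7152×G_lin + 0.0722×B_lin
Color 1 (157,90,46):
  R=157: 157/255≈0.6157 > 0.04045 → ((0.6157+0.055)/1.055)^2.4 ≈ 0.33716
  G=90: 90/255≈0.3529 > 0.04045 → ((0.3529+0.055)/1.055)^2.4 ≈ 0.10224
  B=46: 46/255≈0.1804 > 0.04045 → ((0.1804+0.055)/1.055)^2.4 ≈ 0.02732
  L1 = 0.2126×0.33716 + 0.7152×0.10224 + 0.0722×0.02732 ≈ 0.14678
Color 2 (226,150,196):
  R=226: 226/255≈0.8863 > 0.04045 → ((0.8863+0.055)/1.055)^2.4 ≈ 0.76052
  G=150: 150/255≈0.5882 > 0.04045 → ((0.5882+0.055)/1.055)^2.4 ≈ 0.30499
  B=196: 196/255≈0.7686 > 0.04045 → ((0.7686+0.055)/1.055)^2.4 ≈ 0.55201
  L2 = 0.2126×0.76052 + 0.7152×0.30499 + 0.0722×0.55201 ≈ 0.41967
Lighter = 0.41967, Darker = 0.14678
Ratio = (L_lighter + 0.05) / (L_darker + 0.05)
Ratio = (0.41967 + 0.05) / (0.14678 + 0.05) = 0.46967 / 0.19678 ≈ 2.3868
Ratio ≈ 2.39:1


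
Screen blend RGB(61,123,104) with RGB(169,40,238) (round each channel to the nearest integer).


Screen: C = 255 - (255-A)×(255-B)/255, rounded to nearest integer
R: 255 - (255-61)×(255-169)/255 = 255 - 16684/255 ≈ 255 - 65.427 = 189.573 → 190
G: 255 - (255-123)×(255-40)/255 = 255 - 28380/255 ≈ 255 - 111.294 = 143.706 → 144
B: 255 - (255-104)×(255-238)/255 = 255 - 2567/255 ≈ 255 - 10.067 = 244.933 → 245
= RGB(190, 144, 245)


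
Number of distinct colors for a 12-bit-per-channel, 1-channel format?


Total bits = 12 bits/channel × 1 channels = 12 bits
Distinct colors = 2^12
= 4,096 colors


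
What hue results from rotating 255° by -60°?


New hue = (H + rotation) mod 360
New hue = (255 -60) mod 360
= 195 mod 360
= 195°


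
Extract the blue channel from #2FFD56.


Color: #2FFD56
R = 2F = 47
G = FD = 253
B = 56 = 86
Blue = 86


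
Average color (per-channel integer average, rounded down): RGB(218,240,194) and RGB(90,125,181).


Midpoint: each channel = ⌊(C₁+C₂)/2⌋
R: ⌊(218+90)/2⌋ = 154
G: ⌊(240+125)/2⌋ = 182
B: ⌊(194+181)/2⌋ = 187
= RGB(154, 182, 187)


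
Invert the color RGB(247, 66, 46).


Invert: (255-R, 255-G, 255-B)
R: 255-247 = 8
G: 255-66 = 189
B: 255-46 = 209
= RGB(8, 189, 209)


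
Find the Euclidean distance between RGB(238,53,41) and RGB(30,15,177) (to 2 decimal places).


d = √[(R₁-R₂)² + (G₁-G₂)² + (B₁-B₂)²]
d = √[(238-30)² + (53-15)² + (41-177)²]
d = √[43264 + 1444 + 18496]
d = √63204
d ≈ 251.40


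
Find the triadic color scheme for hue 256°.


Triadic: equally spaced at 120° intervals
H1 = 256°
H2 = (256 + 120) mod 360 = 16°
H3 = (256 + 240) mod 360 = 136°
Triadic = 256°, 16°, 136°


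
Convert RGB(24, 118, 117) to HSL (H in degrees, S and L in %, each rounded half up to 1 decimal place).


Normalize: R'=24/255≈0.0941, G'=118/255≈0.4627, B'=117/255≈0.4588
Max=118/255, Min=24/255, Δ=Max-Min=94/255
L = (Max+Min)/2 = (118+24)/510 = 142/510 = 0.27843… → L = 27.8%
L ≤ 0.5 → S = Δ/(Max+Min) = 94/(118+24) = 94/142 = 0.66197… → S = 66.2%
(the 1/255 factors cancel in S and H, so raw channel differences can be used)
Max is G' → H = 60 × ((B-R)/Δ + 2) = 60 × ((117-24)/94 + 2)
  93/94 + 2 = 0.9893… + 2 = 2.9893…
  H = 60 × 2.9893… = 179.361…° → H = 179.4°
= HSL(179.4°, 66.2%, 27.8%)


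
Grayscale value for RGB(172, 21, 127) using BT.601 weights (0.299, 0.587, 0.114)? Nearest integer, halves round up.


Gray = 0.299×R + 0.587×G + 0.114×B
Gray = 0.299×172 + 0.587×21 + 0.114×127
Gray = 51.428 + 12.327 + 14.478
Gray = 78.233 → round half up → 78
Gray = 78


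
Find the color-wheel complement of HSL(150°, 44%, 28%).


Complement = opposite side of color wheel = hue + 180°
H' = (150 + 180) mod 360 = 330°
S and L unchanged.
= HSL(330°, 44%, 28%)


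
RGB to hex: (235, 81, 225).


R = 235 → EB (hex)
G = 81 → 51 (hex)
B = 225 → E1 (hex)
Hex = #EB51E1


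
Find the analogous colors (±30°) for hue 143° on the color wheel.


Base hue: 143°
Left analog: (143 - 30) mod 360 = 113°
Right analog: (143 + 30) mod 360 = 173°
Analogous hues = 113° and 173°


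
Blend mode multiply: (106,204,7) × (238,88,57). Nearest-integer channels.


Multiply: C = A×B/255, rounded to nearest integer
R: 106×238/255 = 25228/255 ≈ 98.933 → 99
G: 204×88/255 = 17952/255 ≈ 70.400 → 70
B: 7×57/255 = 399/255 ≈ 1.565 → 2
= RGB(99, 70, 2)


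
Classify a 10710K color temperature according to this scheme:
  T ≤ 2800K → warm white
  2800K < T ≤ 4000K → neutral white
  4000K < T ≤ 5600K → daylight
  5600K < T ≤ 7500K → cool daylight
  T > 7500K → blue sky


Temperature: 10710K
10710K > 7500K → blue sky
Classification: blue sky


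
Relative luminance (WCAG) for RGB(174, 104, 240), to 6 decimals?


Linearize each channel (sRGB transfer function): c = v/255; c_lin = c/12.92 if c ≤ 0.04045, else ((c+0.055)/1.055)^2.4
  R: 174/255 ≈ 0.682353 > 0.04045 → ((0.682353+0.055)/1.055)^2.4 ≈ 0.423268
  G: 104/255 ≈ 0.407843 > 0.04045 → ((0.407843+0.055)/1.055)^2.4 ≈ 0.138432
  B: 240/255 ≈ 0.941176 > 0.04045 → ((0.941176+0.055)/1.055)^2.4 ≈ 0.871367
R_lin = 0.423268, G_lin = 0.138432, B_lin = 0.871367
L = 0.2126×R + 0.7152×G + 0.0722×B
L = 0.2126×0.423268 + 0.7152×0.138432 + 0.0722×0.871367
L ≈ 0.251906


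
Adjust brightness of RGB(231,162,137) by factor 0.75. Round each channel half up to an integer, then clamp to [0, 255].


Multiply each channel by 0.75, round half up, clamp to [0, 255]
R: 231×0.75 = 173.25 → round → 173
G: 162×0.75 = 121.5 → round → 122
B: 137×0.75 = 102.75 → round → 103
= RGB(173, 122, 103)


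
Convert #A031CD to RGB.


A0 → 160 (R)
31 → 49 (G)
CD → 205 (B)
= RGB(160, 49, 205)


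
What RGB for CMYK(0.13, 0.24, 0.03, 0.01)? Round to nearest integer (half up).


R = 255 × (1-C) × (1-K) = 255 × 0.87 × 0.99 = 219.6315 → 220
G = 255 × (1-M) × (1-K) = 255 × 0.76 × 0.99 = 191.862 → 192
B = 255 × (1-Y) × (1-K) = 255 × 0.97 × 0.99 = 244.8765 → 245
= RGB(220, 192, 245)


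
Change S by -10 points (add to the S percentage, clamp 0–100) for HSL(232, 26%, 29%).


Original S = 26%
Adjustment = -10 percentage points
New S = 26 + (-10) = 16
Clamp to [0, 100] → 16
= HSL(232°, 16%, 29%)


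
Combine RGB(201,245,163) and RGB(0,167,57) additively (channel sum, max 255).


Additive: each channel = min(255, C₁+C₂)
R: 201+0 = 201 → 201
G: 245+167 = 412 → 255
B: 163+57 = 220 → 220
= RGB(201, 255, 220)


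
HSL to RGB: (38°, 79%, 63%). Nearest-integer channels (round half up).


H=38°, S=0.79, L=0.63
C = (1-|2L-1|)×S = (1-|0.26|)×0.79 = 0.5846
H' = H/60 = 38/60 ≈ 0.6333; X = C×(1-|H' mod 2 - 1|) ≈ 0.3702
m = L - C/2 = 0.63 - 0.2923 = 0.3377
Sector ⌊H'⌋ = 0 → (R',G',B') = (0.5846, ≈0.3702, 0.0)
RGB = ((R'+m)×255, (G'+m)×255, (B'+m)×255) = (235.1865, 180.5264, 86.1135)
Round half up → RGB(235, 181, 86)


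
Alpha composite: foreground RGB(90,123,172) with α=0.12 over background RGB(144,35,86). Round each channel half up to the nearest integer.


C = α×F + (1-α)×B, with 1-α = 0.88
R: 0.12×90 + 0.88×144 = 10.80 + 126.72 = 137.52 → 138
G: 0.12×123 + 0.88×35 = 14.76 + 30.80 = 45.56 → 46
B: 0.12×172 + 0.88×86 = 20.64 + 75.68 = 96.32 → 96
= RGB(138, 46, 96)


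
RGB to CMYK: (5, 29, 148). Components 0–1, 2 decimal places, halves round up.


R'=5/255≈0.0196, G'=29/255≈0.1137, B'=148/255≈0.5804
K = 1 - max(R',G',B') = 1 - 148/255 = 107/255 = 0.41960… → 0.42
(1-R'-K)/(1-K) simplifies to (max-R)/max with max = 148:
C = (148-5)/148 = 143/148 = 0.96621… → 0.97
M = (148-29)/148 = 119/148 = 0.80405… → 0.80
Y = (148-148)/148 = 0/148 = 0 → 0.00
= CMYK(0.97, 0.80, 0.00, 0.42)


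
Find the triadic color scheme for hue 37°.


Triadic: equally spaced at 120° intervals
H1 = 37°
H2 = (37 + 120) mod 360 = 157°
H3 = (37 + 240) mod 360 = 277°
Triadic = 37°, 157°, 277°


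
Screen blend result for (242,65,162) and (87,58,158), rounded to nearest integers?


Screen: C = 255 - (255-A)×(255-B)/255, rounded to nearest integer
R: 255 - (255-242)×(255-87)/255 = 255 - 2184/255 ≈ 255 - 8.565 = 246.435 → 246
G: 255 - (255-65)×(255-58)/255 = 255 - 37430/255 ≈ 255 - 146.784 = 108.216 → 108
B: 255 - (255-162)×(255-158)/255 = 255 - 9021/255 ≈ 255 - 35.376 = 219.624 → 220
= RGB(246, 108, 220)


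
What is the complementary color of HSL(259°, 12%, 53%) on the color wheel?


Complement = opposite side of color wheel = hue + 180°
H' = (259 + 180) mod 360 = 79°
S and L unchanged.
= HSL(79°, 12%, 53%)


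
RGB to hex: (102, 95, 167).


R = 102 → 66 (hex)
G = 95 → 5F (hex)
B = 167 → A7 (hex)
Hex = #665FA7


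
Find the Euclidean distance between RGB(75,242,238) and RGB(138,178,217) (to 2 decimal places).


d = √[(R₁-R₂)² + (G₁-G₂)² + (B₁-B₂)²]
d = √[(75-138)² + (242-178)² + (238-217)²]
d = √[3969 + 4096 + 441]
d = √8506
d ≈ 92.23


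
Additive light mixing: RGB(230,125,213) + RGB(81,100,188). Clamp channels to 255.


Additive: each channel = min(255, C₁+C₂)
R: 230+81 = 311 → 255
G: 125+100 = 225 → 225
B: 213+188 = 401 → 255
= RGB(255, 225, 255)


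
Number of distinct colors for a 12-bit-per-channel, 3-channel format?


Total bits = 12 bits/channel × 3 channels = 36 bits
Distinct colors = 2^36
= 68,719,476,736 colors


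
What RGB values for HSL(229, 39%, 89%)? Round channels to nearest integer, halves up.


H=229°, S=0.39, L=0.89
C = (1-|2L-1|)×S = (1-|0.78|)×0.39 = 0.0858
H' = H/60 = 229/60 ≈ 3.8167; X = C×(1-|H' mod 2 - 1|) = 0.01573
m = L - C/2 = 0.89 - 0.0429 = 0.8471
Sector ⌊H'⌋ = 3 → (R',G',B') = (0.0, 0.01573, 0.0858)
RGB = ((R'+m)×255, (G'+m)×255, (B'+m)×255) = (216.0105, 220.02165, 237.8895)
Round half up → RGB(216, 220, 238)


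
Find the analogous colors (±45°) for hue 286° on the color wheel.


Base hue: 286°
Left analog: (286 - 45) mod 360 = 241°
Right analog: (286 + 45) mod 360 = 331°
Analogous hues = 241° and 331°


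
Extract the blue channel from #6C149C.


Color: #6C149C
R = 6C = 108
G = 14 = 20
B = 9C = 156
Blue = 156


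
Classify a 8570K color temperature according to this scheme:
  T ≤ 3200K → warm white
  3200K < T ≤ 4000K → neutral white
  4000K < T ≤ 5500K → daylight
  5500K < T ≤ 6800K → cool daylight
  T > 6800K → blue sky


Temperature: 8570K
8570K > 6800K → blue sky
Classification: blue sky


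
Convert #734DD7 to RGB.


73 → 115 (R)
4D → 77 (G)
D7 → 215 (B)
= RGB(115, 77, 215)


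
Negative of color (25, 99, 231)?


Invert: (255-R, 255-G, 255-B)
R: 255-25 = 230
G: 255-99 = 156
B: 255-231 = 24
= RGB(230, 156, 24)


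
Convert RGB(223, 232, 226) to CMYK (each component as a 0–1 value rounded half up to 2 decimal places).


R'=223/255≈0.8745, G'=232/255≈0.9098, B'=226/255≈0.8863
K = 1 - max(R',G',B') = 1 - 232/255 = 23/255 = 0.09019… → 0.09
(1-R'-K)/(1-K) simplifies to (max-R)/max with max = 232:
C = (232-223)/232 = 9/232 = 0.03879… → 0.04
M = (232-232)/232 = 0/232 = 0 → 0.00
Y = (232-226)/232 = 6/232 = 0.02586… → 0.03
= CMYK(0.04, 0.00, 0.03, 0.09)


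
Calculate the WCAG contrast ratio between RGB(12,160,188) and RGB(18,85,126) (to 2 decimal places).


Linearize each sRGB channel c=v/255: c/12.92 if c ≤ 0.04045 else ((c+0.055)/1.055)^2.4
L = 0.2126×R_lin + 0.7152×G_lin + 0.0722×B_lin
Color 1 (12,160,188):
  R=12: 12/255≈0.0471 > 0.04045 → ((0.0471+0.055)/1.055)^2.4 ≈ 0.00368
  G=160: 160/255≈0.6275 > 0.04045 → ((0.6275+0.055)/1.055)^2.4 ≈ 0.35153
  B=188: 188/255≈0.7373 > 0.04045 → ((0.7373+0.055)/1.055)^2.4 ≈ 0.50289
  L1 = 0.2126×0.00368 + 0.7152×0.35153 + 0.0722×0.50289 ≈ 0.28851
Color 2 (18,85,126):
  R=18: 18/255≈0.0706 > 0.04045 → ((0.0706+0.055)/1.055)^2.4 ≈ 0.00605
  G=85: 85/255≈0.3333 > 0.04045 → ((0.3333+0.055)/1.055)^2.4 ≈ 0.09084
  B=126: 126/255≈0.4941 > 0.04045 → ((0.4941+0.055)/1.055)^2.4 ≈ 0.20864
  L2 = 0.2126×0.00605 + 0.7152×0.09084 + 0.0722×0.20864 ≈ 0.08132
Lighter = 0.28851, Darker = 0.08132
Ratio = (L_lighter + 0.05) / (L_darker + 0.05)
Ratio = (0.28851 + 0.05) / (0.08132 + 0.05) = 0.33851 / 0.13132 ≈ 2.5777
Ratio ≈ 2.58:1


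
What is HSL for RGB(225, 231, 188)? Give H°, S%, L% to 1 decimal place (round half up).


Normalize: R'=225/255≈0.8824, G'=231/255≈0.9059, B'=188/255≈0.7373
Max=231/255, Min=188/255, Δ=Max-Min=43/255
L = (Max+Min)/2 = (231+188)/510 = 419/510 = 0.82156… → L = 82.2%
L > 0.5 → S = Δ/(2-Max-Min) = 43/(510-231-188) = 43/91 = 0.47252… → S = 47.3%
(the 1/255 factors cancel in S and H, so raw channel differences can be used)
Max is G' → H = 60 × ((B-R)/Δ + 2) = 60 × ((188-225)/43 + 2)
  -37/43 + 2 = -0.8604… + 2 = 1.1395…
  H = 60 × 1.1395… = 68.372…° → H = 68.4°
= HSL(68.4°, 47.3%, 82.2%)


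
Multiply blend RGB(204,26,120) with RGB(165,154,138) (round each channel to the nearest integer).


Multiply: C = A×B/255, rounded to nearest integer
R: 204×165/255 = 33660/255 ≈ 132.000 → 132
G: 26×154/255 = 4004/255 ≈ 15.702 → 16
B: 120×138/255 = 16560/255 ≈ 64.941 → 65
= RGB(132, 16, 65)


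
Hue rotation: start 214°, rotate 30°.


New hue = (H + rotation) mod 360
New hue = (214 + 30) mod 360
= 244 mod 360
= 244°


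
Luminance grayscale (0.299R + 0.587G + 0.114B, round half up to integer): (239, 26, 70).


Gray = 0.299×R + 0.587×G + 0.114×B
Gray = 0.299×239 + 0.587×26 + 0.114×70
Gray = 71.461 + 15.262 + 7.980
Gray = 94.703 → round half up → 95
Gray = 95


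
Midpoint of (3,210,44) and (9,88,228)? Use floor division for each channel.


Midpoint: each channel = ⌊(C₁+C₂)/2⌋
R: ⌊(3+9)/2⌋ = 6
G: ⌊(210+88)/2⌋ = 149
B: ⌊(44+228)/2⌋ = 136
= RGB(6, 149, 136)


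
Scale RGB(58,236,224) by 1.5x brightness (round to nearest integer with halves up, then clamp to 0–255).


Multiply each channel by 1.5, round half up, clamp to [0, 255]
R: 58×1.5 = 87
G: 236×1.5 = 354 → clamp → 255
B: 224×1.5 = 336 → clamp → 255
= RGB(87, 255, 255)


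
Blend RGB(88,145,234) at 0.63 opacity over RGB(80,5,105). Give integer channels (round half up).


C = α×F + (1-α)×B, with 1-α = 0.37
R: 0.63×88 + 0.37×80 = 55.44 + 29.60 = 85.04 → 85
G: 0.63×145 + 0.37×5 = 91.35 + 1.85 = 93.20 → 93
B: 0.63×234 + 0.37×105 = 147.42 + 38.85 = 186.27 → 186
= RGB(85, 93, 186)


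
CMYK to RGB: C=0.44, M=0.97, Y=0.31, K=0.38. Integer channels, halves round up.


R = 255 × (1-C) × (1-K) = 255 × 0.56 × 0.62 = 88.536 → 89
G = 255 × (1-M) × (1-K) = 255 × 0.03 × 0.62 = 4.743 → 5
B = 255 × (1-Y) × (1-K) = 255 × 0.69 × 0.62 = 109.089 → 109
= RGB(89, 5, 109)


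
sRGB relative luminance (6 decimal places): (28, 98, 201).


Linearize each channel (sRGB transfer function): c = v/255; c_lin = c/12.92 if c ≤ 0.04045, else ((c+0.055)/1.055)^2.4
  R: 28/255 ≈ 0.109804 > 0.04045 → ((0.109804+0.055)/1.055)^2.4 ≈ 0.011612
  G: 98/255 ≈ 0.384314 > 0.04045 → ((0.384314+0.055)/1.055)^2.4 ≈ 0.122139
  B: 201/255 ≈ 0.788235 > 0.04045 → ((0.788235+0.055)/1.055)^2.4 ≈ 0.584078
R_lin = 0.011612, G_lin = 0.122139, B_lin = 0.584078
L = 0.2126×R + 0.7152×G + 0.0722×B
L = 0.2126×0.011612 + 0.7152×0.122139 + 0.0722×0.584078
L ≈ 0.131993


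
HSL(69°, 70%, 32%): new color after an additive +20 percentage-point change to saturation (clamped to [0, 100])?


Original S = 70%
Adjustment = +20 percentage points
New S = 70 + (20) = 90
Clamp to [0, 100] → 90
= HSL(69°, 90%, 32%)


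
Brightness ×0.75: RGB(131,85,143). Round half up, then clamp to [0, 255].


Multiply each channel by 0.75, round half up, clamp to [0, 255]
R: 131×0.75 = 98.25 → round → 98
G: 85×0.75 = 63.75 → round → 64
B: 143×0.75 = 107.25 → round → 107
= RGB(98, 64, 107)


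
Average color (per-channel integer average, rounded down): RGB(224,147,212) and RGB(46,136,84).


Midpoint: each channel = ⌊(C₁+C₂)/2⌋
R: ⌊(224+46)/2⌋ = 135
G: ⌊(147+136)/2⌋ = 141
B: ⌊(212+84)/2⌋ = 148
= RGB(135, 141, 148)


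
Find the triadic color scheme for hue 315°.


Triadic: equally spaced at 120° intervals
H1 = 315°
H2 = (315 + 120) mod 360 = 75°
H3 = (315 + 240) mod 360 = 195°
Triadic = 315°, 75°, 195°


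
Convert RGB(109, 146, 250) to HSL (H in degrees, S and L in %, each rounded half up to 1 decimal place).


Normalize: R'=109/255≈0.4275, G'=146/255≈0.5725, B'=250/255≈0.9804
Max=250/255, Min=109/255, Δ=Max-Min=141/255
L = (Max+Min)/2 = (250+109)/510 = 359/510 = 0.70392… → L = 70.4%
L > 0.5 → S = Δ/(2-Max-Min) = 141/(510-250-109) = 141/151 = 0.93377… → S = 93.4%
(the 1/255 factors cancel in S and H, so raw channel differences can be used)
Max is B' → H = 60 × ((R-G)/Δ + 4) = 60 × ((109-146)/141 + 4)
  -37/141 + 4 = -0.2624… + 4 = 3.7375…
  H = 60 × 3.7375… = 224.255…° → H = 224.3°
= HSL(224.3°, 93.4%, 70.4%)


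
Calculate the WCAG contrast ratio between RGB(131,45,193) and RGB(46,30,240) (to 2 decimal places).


Linearize each sRGB channel c=v/255: c/12.92 if c ≤ 0.04045 else ((c+0.055)/1.055)^2.4
L = 0.2126×R_lin + 0.7152×G_lin + 0.0722×B_lin
Color 1 (131,45,193):
  R=131: 131/255≈0.5137 > 0.04045 → ((0.5137+0.055)/1.055)^2.4 ≈ 0.22697
  G=45: 45/255≈0.1765 > 0.04045 → ((0.1765+0.055)/1.055)^2.4 ≈ 0.02624
  B=193: 193/255≈0.7569 > 0.04045 → ((0.7569+0.055)/1.055)^2.4 ≈ 0.53328
  L1 = 0.2126×0.22697 + 0.7152×0.02624 + 0.0722×0.53328 ≈ 0.10552
Color 2 (46,30,240):
  R=46: 46/255≈0.1804 > 0.04045 → ((0.1804+0.055)/1.055)^2.4 ≈ 0.02732
  G=30: 30/255≈0.1176 > 0.04045 → ((0.1176+0.055)/1.055)^2.4 ≈ 0.01298
  B=240: 240/255≈0.9412 > 0.04045 → ((0.9412+0.055)/1.055)^2.4 ≈ 0.87137
  L2 = 0.2126×0.02732 + 0.7152×0.01298 + 0.0722×0.87137 ≈ 0.07801
Lighter = 0.10552, Darker = 0.07801
Ratio = (L_lighter + 0.05) / (L_darker + 0.05)
Ratio = (0.10552 + 0.05) / (0.07801 + 0.05) = 0.15552 / 0.12801 ≈ 1.2150
Ratio ≈ 1.21:1
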